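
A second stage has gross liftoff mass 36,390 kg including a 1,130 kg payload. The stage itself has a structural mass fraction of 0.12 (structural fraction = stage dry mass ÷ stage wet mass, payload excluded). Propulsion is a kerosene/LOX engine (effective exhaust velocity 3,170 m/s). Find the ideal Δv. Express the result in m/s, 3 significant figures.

Δv ≈ 6070 m/s

Stage wet mass = m₀ − payload = 36,390 − 1,130 = 35,260 kg.
Stage dry mass = ε × stage wet mass = 0.12 × 35,260 = 4,231.2 kg.
Burnout mass m_f = stage dry + payload = 4,231.2 + 1,130 = 5,361.2 kg.
From the ideal rocket equation, Δv = v_e · ln(36,390/5,361.2) = 3170.0 × ln(6.788) = 3170.0 × 1.9151 ≈ 6071 m/s.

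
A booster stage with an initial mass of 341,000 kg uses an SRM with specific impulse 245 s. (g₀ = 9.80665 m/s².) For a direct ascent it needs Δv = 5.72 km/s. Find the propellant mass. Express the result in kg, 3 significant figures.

propellant mass ≈ 309000 kg

v_e = Isp · g₀ = 245 × 9.80665 = 2402.6 m/s.
By the Tsiolkovsky rocket equation, m₀/m_f = exp(Δv / v_e) = exp(5720 / 2402.6) = exp(2.3807) = 10.8127.
m_f = 341,000 / 10.8127 = 31,537 kg, so propellant = m₀ − m_f = 341,000 − 31,537 = 309,463 kg.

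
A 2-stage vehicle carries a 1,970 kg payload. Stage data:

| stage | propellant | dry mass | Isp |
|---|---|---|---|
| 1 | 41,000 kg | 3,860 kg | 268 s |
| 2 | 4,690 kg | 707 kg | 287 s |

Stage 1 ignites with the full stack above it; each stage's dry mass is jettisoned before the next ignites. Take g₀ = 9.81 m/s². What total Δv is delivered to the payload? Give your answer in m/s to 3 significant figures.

Δv ≈ 6890 m/s

Ignition mass of stage 1 = 41,000+3,860 + 4,690+707 + 1,970 = 52,227 kg.
Stage 1: m₀ = 52,227 kg, m_f = 52,227 − 41,000 = 11,227 kg; Δv = 268×9.81×ln(4.652) = 2629.1×1.5373 ≈ 4042 m/s.
Stage 2: m₀ = 7,367 kg, m_f = 7,367 − 4,690 = 2,677 kg; Δv = 287×9.81×ln(2.752) = 2815.5×1.0123 ≈ 2850 m/s.
Total Δv = 4042 + 2850 = 6892 m/s.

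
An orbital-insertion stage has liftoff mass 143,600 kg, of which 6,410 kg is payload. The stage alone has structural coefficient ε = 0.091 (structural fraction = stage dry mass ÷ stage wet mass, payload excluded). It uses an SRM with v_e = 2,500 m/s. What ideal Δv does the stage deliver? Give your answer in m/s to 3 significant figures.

Δv ≈ 5070 m/s

Stage wet mass = m₀ − payload = 143,600 − 6,410 = 137,190 kg.
Stage dry mass = ε × stage wet mass = 0.091 × 137,190 = 12,484.3 kg.
Burnout mass m_f = stage dry + payload = 12,484.3 + 6,410 = 18,894.3 kg.
Δv = v_e · ln(143,600/18,894.3) = 2500.0 × ln(7.6) = 2500.0 × 2.0282 ≈ 5070 m/s.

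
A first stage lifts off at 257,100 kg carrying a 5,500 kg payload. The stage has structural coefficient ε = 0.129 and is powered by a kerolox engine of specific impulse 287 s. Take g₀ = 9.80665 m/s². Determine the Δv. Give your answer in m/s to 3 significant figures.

Stage wet mass = m₀ − payload = 257,100 − 5,500 = 251,600 kg.
Stage dry mass = ε × stage wet mass = 0.129 × 251,600 = 32,456.4 kg.
Burnout mass m_f = stage dry + payload = 32,456.4 + 5,500 = 37,956.4 kg.
v_e = Isp · g₀ = 287 × 9.80665 = 2814.5 m/s.
Δv = v_e · ln(257,100/37,956.4) = 2814.5 × ln(6.774) = 2814.5 × 1.9130 ≈ 5384 m/s.

Δv ≈ 5380 m/s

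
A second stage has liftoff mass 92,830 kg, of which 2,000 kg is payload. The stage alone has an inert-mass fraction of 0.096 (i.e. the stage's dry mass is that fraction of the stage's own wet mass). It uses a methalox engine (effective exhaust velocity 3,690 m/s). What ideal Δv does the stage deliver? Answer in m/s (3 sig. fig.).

Δv ≈ 7970 m/s

Stage wet mass = m₀ − payload = 92,830 − 2,000 = 90,830 kg.
Stage dry mass = ε × stage wet mass = 0.096 × 90,830 = 8,719.68 kg.
Burnout mass m_f = stage dry + payload = 8,719.68 + 2,000 = 10,719.68 kg.
Δv = v_e · ln(92,830/10,719.68) = 3690.0 × ln(8.66) = 3690.0 × 2.1587 ≈ 7966 m/s.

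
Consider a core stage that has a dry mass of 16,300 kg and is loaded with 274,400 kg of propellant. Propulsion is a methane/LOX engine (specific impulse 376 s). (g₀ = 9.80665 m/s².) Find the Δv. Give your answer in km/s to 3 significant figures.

v_e = Isp · g₀ = 376 × 9.80665 = 3687.3 m/s.
m₀ = m_dry + m_prop = 16,300 + 274,400 = 290,700 kg.
Δv = v_e · ln(m₀/m_f) = 3687.3 × ln(17.83) = 3687.3 × 2.8811 ≈ 10623.6 m/s.

Δv ≈ 10.6 km/s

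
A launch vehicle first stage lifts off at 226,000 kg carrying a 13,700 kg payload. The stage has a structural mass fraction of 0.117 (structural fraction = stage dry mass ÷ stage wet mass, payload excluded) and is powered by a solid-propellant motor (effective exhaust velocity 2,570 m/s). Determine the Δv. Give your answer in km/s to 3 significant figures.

Δv ≈ 4.55 km/s

Stage wet mass = m₀ − payload = 226,000 − 13,700 = 212,300 kg.
Stage dry mass = ε × stage wet mass = 0.117 × 212,300 = 24,839.1 kg.
Burnout mass m_f = stage dry + payload = 24,839.1 + 13,700 = 38,539.1 kg.
Rocket equation: Δv = v_e · ln(226,000/38,539.1) = 2570.0 × ln(5.864) = 2570.0 × 1.7689 ≈ 4546 m/s.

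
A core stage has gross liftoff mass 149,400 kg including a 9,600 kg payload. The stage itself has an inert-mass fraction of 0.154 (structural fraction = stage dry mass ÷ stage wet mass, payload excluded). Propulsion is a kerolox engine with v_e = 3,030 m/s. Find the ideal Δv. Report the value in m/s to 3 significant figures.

Δv ≈ 4750 m/s

Stage wet mass = m₀ − payload = 149,400 − 9,600 = 139,800 kg.
Stage dry mass = ε × stage wet mass = 0.154 × 139,800 = 21,529.2 kg.
Burnout mass m_f = stage dry + payload = 21,529.2 + 9,600 = 31,129.2 kg.
Rocket equation: Δv = v_e · ln(149,400/31,129.2) = 3030.0 × ln(4.799) = 3030.0 × 1.5685 ≈ 4752 m/s.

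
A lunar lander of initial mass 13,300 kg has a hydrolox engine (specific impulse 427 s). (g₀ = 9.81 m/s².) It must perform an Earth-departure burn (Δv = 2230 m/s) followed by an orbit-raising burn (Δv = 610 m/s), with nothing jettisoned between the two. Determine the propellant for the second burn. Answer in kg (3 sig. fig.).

v_e = Isp · g₀ = 427 × 9.81 = 4188.9 m/s.
After the first burn: m = 13300 × exp(−2230/4188.9) = 13300 × 0.58722 = 7,810.03 kg.
After the second burn: m = 7,810.03 × exp(−610/4188.9) = 7,810.03 × 0.86448 = 6,751.61 kg.
Second-burn propellant = 7,810.03 − 6,751.61 = 1,058.42 kg.

propellant for the second burn ≈ 1060 kg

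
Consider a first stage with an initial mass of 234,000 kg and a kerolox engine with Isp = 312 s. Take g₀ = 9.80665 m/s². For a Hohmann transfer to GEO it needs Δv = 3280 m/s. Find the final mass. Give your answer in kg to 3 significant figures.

final mass ≈ 80100 kg

v_e = Isp · g₀ = 312 × 9.80665 = 3059.7 m/s.
Using Δv = v_e ln(m₀/m_f): m₀/m_f = exp(Δv / v_e) = exp(3280 / 3059.7) = exp(1.0720) = 2.9212.
m_f = m₀ / 2.9212 = 234,000 / 2.9212 = 80,104.1 kg.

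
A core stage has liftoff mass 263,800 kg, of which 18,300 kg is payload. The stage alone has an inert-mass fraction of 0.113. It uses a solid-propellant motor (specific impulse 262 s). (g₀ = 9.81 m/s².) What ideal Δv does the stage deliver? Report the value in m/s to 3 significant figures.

Stage wet mass = m₀ − payload = 263,800 − 18,300 = 245,500 kg.
Stage dry mass = ε × stage wet mass = 0.113 × 245,500 = 27,741.5 kg.
Burnout mass m_f = stage dry + payload = 27,741.5 + 18,300 = 46,041.5 kg.
v_e = Isp · g₀ = 262 × 9.81 = 2570.2 m/s.
From the ideal rocket equation, Δv = v_e · ln(263,800/46,041.5) = 2570.2 × ln(5.73) = 2570.2 × 1.7456 ≈ 4487 m/s.

Δv ≈ 4490 m/s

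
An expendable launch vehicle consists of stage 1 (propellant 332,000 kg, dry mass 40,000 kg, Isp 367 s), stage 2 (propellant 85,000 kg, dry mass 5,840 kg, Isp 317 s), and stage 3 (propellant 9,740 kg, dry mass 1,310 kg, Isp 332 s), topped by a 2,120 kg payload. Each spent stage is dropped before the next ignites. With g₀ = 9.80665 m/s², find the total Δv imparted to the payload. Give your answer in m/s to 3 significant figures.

Δv ≈ 14000 m/s

Ignition mass of stage 1 = 332,000+40,000 + 85,000+5,840 + 9,740+1,310 + 2,120 = 476,010 kg.
Stage 1: m₀ = 476,010 kg, m_f = 476,010 − 332,000 = 144,010 kg; Δv = 367×9.80665×ln(3.305) = 3599.0×1.1956 ≈ 4303 m/s.
Stage 2: m₀ = 104,010 kg, m_f = 104,010 − 85,000 = 19,010 kg; Δv = 317×9.80665×ln(5.471) = 3108.7×1.6995 ≈ 5283 m/s.
Stage 3: m₀ = 13,170 kg, m_f = 13,170 − 9,740 = 3,430 kg; Δv = 332×9.80665×ln(3.84) = 3255.8×1.3454 ≈ 4380 m/s.
Total Δv = 4303 + 5283 + 4380 = 13966 m/s.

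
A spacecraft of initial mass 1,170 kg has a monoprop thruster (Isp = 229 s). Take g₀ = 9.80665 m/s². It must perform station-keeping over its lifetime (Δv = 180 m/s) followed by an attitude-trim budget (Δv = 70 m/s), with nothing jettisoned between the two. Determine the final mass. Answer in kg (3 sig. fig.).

v_e = Isp · g₀ = 229 × 9.80665 = 2245.7 m/s.
After the first burn: m = 1170 × exp(−180/2245.7) = 1170 × 0.92298 = 1,079.89 kg.
After the second burn: m = 1,079.89 × exp(−70/2245.7) = 1,079.89 × 0.96931 = 1,046.75 kg.

final mass ≈ 1050 kg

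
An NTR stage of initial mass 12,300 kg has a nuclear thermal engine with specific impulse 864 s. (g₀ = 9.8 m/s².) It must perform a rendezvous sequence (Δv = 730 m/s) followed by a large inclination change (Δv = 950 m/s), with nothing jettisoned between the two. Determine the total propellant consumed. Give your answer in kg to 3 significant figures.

v_e = Isp · g₀ = 864 × 9.8 = 8467.2 m/s.
After the first burn: m = 12300 × exp(−730/8467.2) = 12300 × 0.91740 = 11,284 kg.
After the second burn: m = 11,284 × exp(−950/8467.2) = 11,284 × 0.89387 = 10,086.4 kg.
Total propellant = m₀ − m_final = 12300 − 10,086.4 = 2,213.6 kg.

total propellant consumed ≈ 2210 kg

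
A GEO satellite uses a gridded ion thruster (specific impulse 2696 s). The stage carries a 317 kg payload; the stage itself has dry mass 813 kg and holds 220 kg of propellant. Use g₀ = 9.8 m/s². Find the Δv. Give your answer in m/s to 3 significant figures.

v_e = Isp · g₀ = 2696 × 9.8 = 26420.8 m/s.
m₀ = payload + dry + propellant = 317 + 813 + 220 = 1,350 kg.
m_f = payload + dry = 317 + 813 = 1,130 kg.
Rocket equation: Δv = v_e · ln(m₀/m_f) = 26420.8 × ln(1.195) = 26420.8 × 0.1779 ≈ 4699.9 m/s.

Δv ≈ 4700 m/s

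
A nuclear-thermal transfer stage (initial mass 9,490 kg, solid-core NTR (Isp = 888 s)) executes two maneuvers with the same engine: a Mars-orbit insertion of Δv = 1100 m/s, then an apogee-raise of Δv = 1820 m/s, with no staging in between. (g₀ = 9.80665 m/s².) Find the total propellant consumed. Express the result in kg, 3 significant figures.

total propellant consumed ≈ 2700 kg

v_e = Isp · g₀ = 888 × 9.80665 = 8708.3 m/s.
After the first burn: m = 9490 × exp(−1100/8708.3) = 9490 × 0.88134 = 8,363.92 kg.
After the second burn: m = 8,363.92 × exp(−1820/8708.3) = 8,363.92 × 0.81140 = 6,786.48 kg.
Total propellant = m₀ − m_final = 9490 − 6,786.48 = 2,703.52 kg.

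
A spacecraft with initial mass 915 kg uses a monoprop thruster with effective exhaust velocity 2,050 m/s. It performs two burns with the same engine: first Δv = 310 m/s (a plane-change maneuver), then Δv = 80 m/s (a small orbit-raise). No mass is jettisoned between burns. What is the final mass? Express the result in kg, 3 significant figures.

After the first burn: m = 915 × exp(−310/2050.0) = 915 × 0.85966 = 786.589 kg.
After the second burn: m = 786.589 × exp(−80/2050.0) = 786.589 × 0.96173 = 756.486 kg.

final mass ≈ 756 kg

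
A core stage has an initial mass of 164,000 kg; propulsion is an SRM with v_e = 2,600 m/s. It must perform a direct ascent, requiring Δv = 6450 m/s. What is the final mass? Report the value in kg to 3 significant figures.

Rocket equation: m₀/m_f = exp(Δv / v_e) = exp(6450 / 2600.0) = exp(2.4808) = 11.9505.
m_f = m₀ / 11.9505 = 164,000 / 11.9505 = 13,723.3 kg.

final mass ≈ 13700 kg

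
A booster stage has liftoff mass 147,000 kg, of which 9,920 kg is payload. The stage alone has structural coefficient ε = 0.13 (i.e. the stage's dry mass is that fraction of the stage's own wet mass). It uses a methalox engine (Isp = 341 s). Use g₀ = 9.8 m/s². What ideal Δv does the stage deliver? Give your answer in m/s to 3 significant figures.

Stage wet mass = m₀ − payload = 147,000 − 9,920 = 137,080 kg.
Stage dry mass = ε × stage wet mass = 0.13 × 137,080 = 17,820.4 kg.
Burnout mass m_f = stage dry + payload = 17,820.4 + 9,920 = 27,740.4 kg.
v_e = Isp · g₀ = 341 × 9.8 = 3341.8 m/s.
Δv = v_e · ln(147,000/27,740.4) = 3341.8 × ln(5.299) = 3341.8 × 1.6675 ≈ 5573 m/s.

Δv ≈ 5570 m/s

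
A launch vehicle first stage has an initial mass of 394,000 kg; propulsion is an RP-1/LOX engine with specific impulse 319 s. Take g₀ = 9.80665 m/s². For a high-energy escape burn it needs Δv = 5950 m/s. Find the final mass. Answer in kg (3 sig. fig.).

v_e = Isp · g₀ = 319 × 9.80665 = 3128.3 m/s.
Rocket equation: m₀/m_f = exp(Δv / v_e) = exp(5950 / 3128.3) = exp(1.9020) = 6.6991.
m_f = m₀ / 6.6991 = 394,000 / 6.6991 = 58,813.9 kg.

final mass ≈ 58800 kg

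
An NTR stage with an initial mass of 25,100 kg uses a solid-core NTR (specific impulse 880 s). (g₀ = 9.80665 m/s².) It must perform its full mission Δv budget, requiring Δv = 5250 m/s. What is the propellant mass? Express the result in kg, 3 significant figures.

v_e = Isp · g₀ = 880 × 9.80665 = 8629.9 m/s.
m₀/m_f = exp(Δv / v_e) = exp(5250 / 8629.9) = exp(0.6084) = 1.8374.
m_f = 25,100 / 1.8374 = 13,660.6 kg, so propellant = m₀ − m_f = 25,100 − 13,660.6 = 11,439.4 kg.

propellant mass ≈ 11400 kg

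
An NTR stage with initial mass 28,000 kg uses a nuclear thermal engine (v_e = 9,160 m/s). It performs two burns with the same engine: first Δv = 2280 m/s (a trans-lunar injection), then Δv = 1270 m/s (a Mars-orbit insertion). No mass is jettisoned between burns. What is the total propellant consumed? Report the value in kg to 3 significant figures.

total propellant consumed ≈ 9000 kg

After the first burn: m = 28000 × exp(−2280/9160.0) = 28000 × 0.77965 = 21,830.2 kg.
After the second burn: m = 21,830.2 × exp(−1270/9160.0) = 21,830.2 × 0.87054 = 19,004.1 kg.
Total propellant = m₀ − m_final = 28000 − 19,004.1 = 8,995.9 kg.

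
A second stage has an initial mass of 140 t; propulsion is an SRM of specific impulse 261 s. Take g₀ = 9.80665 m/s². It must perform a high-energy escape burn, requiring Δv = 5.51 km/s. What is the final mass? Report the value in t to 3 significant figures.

final mass ≈ 16.3 t

v_e = Isp · g₀ = 261 × 9.80665 = 2559.5 m/s.
Using Δv = v_e ln(m₀/m_f): m₀/m_f = exp(Δv / v_e) = exp(5510 / 2559.5) = exp(2.1527) = 8.6084.
m_f = m₀ / 8.6084 = 140 / 8.6084 = 16.2632 t.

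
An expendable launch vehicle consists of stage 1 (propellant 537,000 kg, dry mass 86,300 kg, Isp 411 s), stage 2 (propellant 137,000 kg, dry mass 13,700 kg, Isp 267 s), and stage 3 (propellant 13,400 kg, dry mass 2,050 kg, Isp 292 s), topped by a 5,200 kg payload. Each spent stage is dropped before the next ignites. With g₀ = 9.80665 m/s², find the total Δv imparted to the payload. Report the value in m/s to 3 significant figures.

Ignition mass of stage 1 = 537,000+86,300 + 137,000+13,700 + 13,400+2,050 + 5,200 = 794,650 kg.
Stage 1: m₀ = 794,650 kg, m_f = 794,650 − 537,000 = 257,650 kg; Δv = 411×9.80665×ln(3.084) = 4030.5×1.1263 ≈ 4540 m/s.
Stage 2: m₀ = 171,350 kg, m_f = 171,350 − 137,000 = 34,350 kg; Δv = 267×9.80665×ln(4.988) = 2618.4×1.6071 ≈ 4208 m/s.
Stage 3: m₀ = 20,650 kg, m_f = 20,650 − 13,400 = 7,250 kg; Δv = 292×9.80665×ln(2.848) = 2863.5×1.0467 ≈ 2997 m/s.
Total Δv = 4540 + 4208 + 2997 = 11745 m/s.

Δv ≈ 11700 m/s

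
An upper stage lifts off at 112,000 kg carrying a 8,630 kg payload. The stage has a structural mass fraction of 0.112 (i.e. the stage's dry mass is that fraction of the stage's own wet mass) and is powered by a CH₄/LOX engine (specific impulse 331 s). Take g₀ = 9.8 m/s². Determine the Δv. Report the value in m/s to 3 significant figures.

Stage wet mass = m₀ − payload = 112,000 − 8,630 = 103,370 kg.
Stage dry mass = ε × stage wet mass = 0.112 × 103,370 = 11,577.4 kg.
Burnout mass m_f = stage dry + payload = 11,577.4 + 8,630 = 20,207.4 kg.
v_e = Isp · g₀ = 331 × 9.8 = 3243.8 m/s.
Δv = v_e · ln(112,000/20,207.4) = 3243.8 × ln(5.543) = 3243.8 × 1.7124 ≈ 5555 m/s.

Δv ≈ 5550 m/s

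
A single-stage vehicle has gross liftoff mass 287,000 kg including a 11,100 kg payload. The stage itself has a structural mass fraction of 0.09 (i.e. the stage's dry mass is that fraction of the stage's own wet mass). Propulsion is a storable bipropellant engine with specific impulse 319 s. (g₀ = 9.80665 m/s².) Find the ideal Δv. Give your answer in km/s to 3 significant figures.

Stage wet mass = m₀ − payload = 287,000 − 11,100 = 275,900 kg.
Stage dry mass = ε × stage wet mass = 0.09 × 275,900 = 24,831 kg.
Burnout mass m_f = stage dry + payload = 24,831 + 11,100 = 35,931 kg.
v_e = Isp · g₀ = 319 × 9.80665 = 3128.3 m/s.
Using Δv = v_e ln(m₀/m_f): Δv = v_e · ln(287,000/35,931) = 3128.3 × ln(7.988) = 3128.3 × 2.0779 ≈ 6500 m/s.

Δv ≈ 6.50 km/s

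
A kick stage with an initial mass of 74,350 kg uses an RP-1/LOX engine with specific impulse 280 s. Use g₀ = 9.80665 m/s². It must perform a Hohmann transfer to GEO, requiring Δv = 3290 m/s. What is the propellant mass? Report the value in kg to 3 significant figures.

v_e = Isp · g₀ = 280 × 9.80665 = 2745.9 m/s.
m₀/m_f = exp(Δv / v_e) = exp(3290 / 2745.9) = exp(1.1982) = 3.3140.
m_f = 74,350 / 3.3140 = 22,435.1 kg, so propellant = m₀ − m_f = 74,350 − 22,435.1 = 51,914.9 kg.

propellant mass ≈ 51900 kg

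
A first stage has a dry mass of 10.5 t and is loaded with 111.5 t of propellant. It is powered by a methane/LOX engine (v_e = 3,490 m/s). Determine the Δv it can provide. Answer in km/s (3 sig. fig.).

Δv ≈ 8.56 km/s

m₀ = m_dry + m_prop = 10.5 + 111.5 = 122 t.
Rocket equation: Δv = v_e · ln(m₀/m_f) = 3490.0 × ln(11.62) = 3490.0 × 2.4526 ≈ 8559.7 m/s.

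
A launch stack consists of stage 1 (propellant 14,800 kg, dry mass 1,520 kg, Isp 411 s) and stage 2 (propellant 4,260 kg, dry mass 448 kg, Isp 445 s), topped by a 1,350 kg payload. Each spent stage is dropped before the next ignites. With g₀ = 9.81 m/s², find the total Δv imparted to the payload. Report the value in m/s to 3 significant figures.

Δv ≈ 9670 m/s

Ignition mass of stage 1 = 14,800+1,520 + 4,260+448 + 1,350 = 22,378 kg.
Stage 1: m₀ = 22,378 kg, m_f = 22,378 − 14,800 = 7,578 kg; Δv = 411×9.81×ln(2.953) = 4031.9×1.0828 ≈ 4366 m/s.
Stage 2: m₀ = 6,058 kg, m_f = 6,058 − 4,260 = 1,798 kg; Δv = 445×9.81×ln(3.369) = 4365.4×1.2147 ≈ 5303 m/s.
Total Δv = 4366 + 5303 = 9669 m/s.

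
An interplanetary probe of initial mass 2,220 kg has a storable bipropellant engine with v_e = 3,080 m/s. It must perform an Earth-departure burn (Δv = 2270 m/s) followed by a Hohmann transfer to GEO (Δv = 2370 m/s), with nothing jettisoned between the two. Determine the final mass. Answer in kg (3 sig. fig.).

After the first burn: m = 2220 × exp(−2270/3080.0) = 2220 × 0.47854 = 1,062.36 kg.
After the second burn: m = 1,062.36 × exp(−2370/3080.0) = 1,062.36 × 0.46325 = 492.138 kg.

final mass ≈ 492 kg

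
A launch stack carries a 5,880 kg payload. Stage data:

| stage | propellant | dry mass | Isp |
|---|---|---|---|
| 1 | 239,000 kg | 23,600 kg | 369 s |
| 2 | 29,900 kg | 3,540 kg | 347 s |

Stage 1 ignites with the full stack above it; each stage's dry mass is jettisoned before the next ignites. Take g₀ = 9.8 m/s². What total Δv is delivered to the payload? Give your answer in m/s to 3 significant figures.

Ignition mass of stage 1 = 239,000+23,600 + 29,900+3,540 + 5,880 = 301,920 kg.
Stage 1: m₀ = 301,920 kg, m_f = 301,920 − 239,000 = 62,920 kg; Δv = 369×9.8×ln(4.798) = 3616.2×1.5683 ≈ 5671 m/s.
Stage 2: m₀ = 39,320 kg, m_f = 39,320 − 29,900 = 9,420 kg; Δv = 347×9.8×ln(4.174) = 3400.6×1.4289 ≈ 4859 m/s.
Total Δv = 5671 + 4859 = 10530 m/s.

Δv ≈ 10500 m/s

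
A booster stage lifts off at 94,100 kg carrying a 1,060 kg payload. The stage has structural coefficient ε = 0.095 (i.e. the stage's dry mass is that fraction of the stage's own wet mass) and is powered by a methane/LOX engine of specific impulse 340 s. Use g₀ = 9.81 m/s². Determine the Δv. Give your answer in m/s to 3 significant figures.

Δv ≈ 7510 m/s

Stage wet mass = m₀ − payload = 94,100 − 1,060 = 93,040 kg.
Stage dry mass = ε × stage wet mass = 0.095 × 93,040 = 8,838.8 kg.
Burnout mass m_f = stage dry + payload = 8,838.8 + 1,060 = 9,898.8 kg.
v_e = Isp · g₀ = 340 × 9.81 = 3335.4 m/s.
From the ideal rocket equation, Δv = v_e · ln(94,100/9,898.8) = 3335.4 × ln(9.506) = 3335.4 × 2.2519 ≈ 7511 m/s.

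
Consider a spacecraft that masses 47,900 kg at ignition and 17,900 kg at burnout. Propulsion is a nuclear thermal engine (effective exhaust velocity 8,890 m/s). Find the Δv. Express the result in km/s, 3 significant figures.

Using Δv = v_e ln(m₀/m_f): Δv = v_e · ln(m₀/m_f) = 8890.0 × ln(2.676) = 8890.0 × 0.9843 ≈ 8750.6 m/s.

Δv ≈ 8.75 km/s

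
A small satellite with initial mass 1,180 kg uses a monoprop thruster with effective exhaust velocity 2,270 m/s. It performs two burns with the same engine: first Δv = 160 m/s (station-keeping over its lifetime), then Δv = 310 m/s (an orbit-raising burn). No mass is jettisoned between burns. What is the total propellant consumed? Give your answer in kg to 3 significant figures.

After the first burn: m = 1180 × exp(−160/2270.0) = 1180 × 0.93194 = 1,099.69 kg.
After the second burn: m = 1,099.69 × exp(−310/2270.0) = 1,099.69 × 0.87235 = 959.315 kg.
Total propellant = m₀ − m_final = 1180 − 959.315 = 220.685 kg.

total propellant consumed ≈ 221 kg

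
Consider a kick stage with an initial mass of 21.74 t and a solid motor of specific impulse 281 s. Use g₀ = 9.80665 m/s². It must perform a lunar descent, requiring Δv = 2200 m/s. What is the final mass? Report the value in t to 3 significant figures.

v_e = Isp · g₀ = 281 × 9.80665 = 2755.7 m/s.
From the ideal rocket equation, m₀/m_f = exp(Δv / v_e) = exp(2200 / 2755.7) = exp(0.7984) = 2.2219.
m_f = m₀ / 2.2219 = 21.74 / 2.2219 = 9.78442 t.

final mass ≈ 9.78 t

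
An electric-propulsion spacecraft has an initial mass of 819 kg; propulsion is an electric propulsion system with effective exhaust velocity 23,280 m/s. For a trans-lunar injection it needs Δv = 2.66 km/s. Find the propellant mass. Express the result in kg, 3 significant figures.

propellant mass ≈ 88.4 kg

Using Δv = v_e ln(m₀/m_f): m₀/m_f = exp(Δv / v_e) = exp(2660 / 23280.0) = exp(0.1143) = 1.1210.
m_f = 819 / 1.1210 = 730.598 kg, so propellant = m₀ − m_f = 819 − 730.598 = 88.402 kg.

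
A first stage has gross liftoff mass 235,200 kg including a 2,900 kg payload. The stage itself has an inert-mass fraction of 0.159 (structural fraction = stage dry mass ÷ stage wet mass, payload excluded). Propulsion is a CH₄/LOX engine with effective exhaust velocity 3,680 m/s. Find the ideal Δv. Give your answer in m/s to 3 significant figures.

Δv ≈ 6530 m/s

Stage wet mass = m₀ − payload = 235,200 − 2,900 = 232,300 kg.
Stage dry mass = ε × stage wet mass = 0.159 × 232,300 = 36,935.7 kg.
Burnout mass m_f = stage dry + payload = 36,935.7 + 2,900 = 39,835.7 kg.
By the Tsiolkovsky rocket equation, Δv = v_e · ln(235,200/39,835.7) = 3680.0 × ln(5.904) = 3680.0 × 1.7757 ≈ 6534 m/s.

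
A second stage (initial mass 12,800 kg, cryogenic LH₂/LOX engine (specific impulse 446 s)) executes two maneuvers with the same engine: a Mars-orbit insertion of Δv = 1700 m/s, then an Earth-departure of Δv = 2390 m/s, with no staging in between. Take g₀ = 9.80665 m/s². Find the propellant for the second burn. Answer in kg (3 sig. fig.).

propellant for the second burn ≈ 3650 kg

v_e = Isp · g₀ = 446 × 9.80665 = 4373.8 m/s.
After the first burn: m = 12800 × exp(−1700/4373.8) = 12800 × 0.67795 = 8,677.76 kg.
After the second burn: m = 8,677.76 × exp(−2390/4373.8) = 8,677.76 × 0.57901 = 5,024.51 kg.
Second-burn propellant = 8,677.76 − 5,024.51 = 3,653.25 kg.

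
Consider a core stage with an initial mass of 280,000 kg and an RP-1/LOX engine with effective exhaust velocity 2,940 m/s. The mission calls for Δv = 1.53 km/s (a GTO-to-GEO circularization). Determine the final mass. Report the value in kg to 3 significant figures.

m₀/m_f = exp(Δv / v_e) = exp(1530 / 2940.0) = exp(0.5204) = 1.6827.
m_f = m₀ / 1.6827 = 280,000 / 1.6827 = 166,399 kg.

final mass ≈ 166000 kg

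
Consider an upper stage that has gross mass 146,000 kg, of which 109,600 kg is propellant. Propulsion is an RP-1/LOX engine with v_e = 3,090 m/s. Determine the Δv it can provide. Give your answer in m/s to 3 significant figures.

Δv ≈ 4290 m/s

m_f = m₀ − m_prop = 146,000 − 109,600 = 36,400 kg.
Using Δv = v_e ln(m₀/m_f): Δv = v_e · ln(m₀/m_f) = 3090.0 × ln(4.011) = 3090.0 × 1.3890 ≈ 4292.1 m/s.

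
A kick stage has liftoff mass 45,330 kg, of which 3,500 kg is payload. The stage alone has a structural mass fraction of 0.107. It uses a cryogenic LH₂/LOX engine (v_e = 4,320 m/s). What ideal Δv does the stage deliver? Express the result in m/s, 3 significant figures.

Δv ≈ 7510 m/s

Stage wet mass = m₀ − payload = 45,330 − 3,500 = 41,830 kg.
Stage dry mass = ε × stage wet mass = 0.107 × 41,830 = 4,475.81 kg.
Burnout mass m_f = stage dry + payload = 4,475.81 + 3,500 = 7,975.81 kg.
Δv = v_e · ln(45,330/7,975.81) = 4320.0 × ln(5.683) = 4320.0 × 1.7376 ≈ 7506 m/s.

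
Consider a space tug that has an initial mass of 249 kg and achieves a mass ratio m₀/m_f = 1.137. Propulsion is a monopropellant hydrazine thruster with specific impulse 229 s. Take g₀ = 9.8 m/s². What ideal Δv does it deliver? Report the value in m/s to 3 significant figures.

v_e = Isp · g₀ = 229 × 9.8 = 2244.2 m/s.
Using Δv = v_e ln(m₀/m_f): Δv = v_e · ln(1.137) = 2244.2 × 0.1284 ≈ 288.1 m/s.

Δv ≈ 288 m/s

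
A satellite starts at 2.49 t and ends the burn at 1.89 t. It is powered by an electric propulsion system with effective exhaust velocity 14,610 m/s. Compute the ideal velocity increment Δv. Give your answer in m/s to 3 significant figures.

Δv ≈ 4030 m/s

Δv = v_e · ln(m₀/m_f) = 14610.0 × ln(1.317) = 14610.0 × 0.2757 ≈ 4028.1 m/s.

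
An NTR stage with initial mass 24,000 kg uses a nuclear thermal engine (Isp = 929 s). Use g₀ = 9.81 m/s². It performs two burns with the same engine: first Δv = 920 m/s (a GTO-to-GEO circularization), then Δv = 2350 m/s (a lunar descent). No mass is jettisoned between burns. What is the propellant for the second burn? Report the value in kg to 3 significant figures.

v_e = Isp · g₀ = 929 × 9.81 = 9113.5 m/s.
After the first burn: m = 24000 × exp(−920/9113.5) = 24000 × 0.90398 = 21,695.5 kg.
After the second burn: m = 21,695.5 × exp(−2350/9113.5) = 21,695.5 × 0.77270 = 16,764.1 kg.
Second-burn propellant = 21,695.5 − 16,764.1 = 4,931.4 kg.

propellant for the second burn ≈ 4930 kg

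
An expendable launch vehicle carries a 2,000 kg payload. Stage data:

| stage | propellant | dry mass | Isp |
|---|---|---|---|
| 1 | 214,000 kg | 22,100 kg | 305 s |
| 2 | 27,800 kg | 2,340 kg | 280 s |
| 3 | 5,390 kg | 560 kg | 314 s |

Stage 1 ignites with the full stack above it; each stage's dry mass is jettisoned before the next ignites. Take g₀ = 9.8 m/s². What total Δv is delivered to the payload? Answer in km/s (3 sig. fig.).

Δv ≈ 11.6 km/s

Ignition mass of stage 1 = 214,000+22,100 + 27,800+2,340 + 5,390+560 + 2,000 = 274,190 kg.
Stage 1: m₀ = 274,190 kg, m_f = 274,190 − 214,000 = 60,190 kg; Δv = 305×9.8×ln(4.555) = 2989.0×1.5163 ≈ 4532 m/s.
Stage 2: m₀ = 38,090 kg, m_f = 38,090 − 27,800 = 10,290 kg; Δv = 280×9.8×ln(3.702) = 2744.0×1.3088 ≈ 3591 m/s.
Stage 3: m₀ = 7,950 kg, m_f = 7,950 − 5,390 = 2,560 kg; Δv = 314×9.8×ln(3.105) = 3077.2×1.1332 ≈ 3487 m/s.
Total Δv = 4532 + 3591 + 3487 = 11610 m/s.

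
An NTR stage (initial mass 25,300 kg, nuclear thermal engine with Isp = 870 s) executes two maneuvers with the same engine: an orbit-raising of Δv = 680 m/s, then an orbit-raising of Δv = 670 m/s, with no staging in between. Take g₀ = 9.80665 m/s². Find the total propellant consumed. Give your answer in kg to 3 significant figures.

total propellant consumed ≈ 3700 kg

v_e = Isp · g₀ = 870 × 9.80665 = 8531.8 m/s.
After the first burn: m = 25300 × exp(−680/8531.8) = 25300 × 0.92339 = 23,361.8 kg.
After the second burn: m = 23,361.8 × exp(−670/8531.8) = 23,361.8 × 0.92447 = 21,597.3 kg.
Total propellant = m₀ − m_final = 25300 − 21,597.3 = 3,702.7 kg.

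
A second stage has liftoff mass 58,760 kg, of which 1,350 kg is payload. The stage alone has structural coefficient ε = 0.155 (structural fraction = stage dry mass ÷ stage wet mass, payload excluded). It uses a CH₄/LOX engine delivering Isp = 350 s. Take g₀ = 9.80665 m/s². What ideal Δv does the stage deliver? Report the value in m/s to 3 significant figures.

Δv ≈ 5990 m/s

Stage wet mass = m₀ − payload = 58,760 − 1,350 = 57,410 kg.
Stage dry mass = ε × stage wet mass = 0.155 × 57,410 = 8,898.55 kg.
Burnout mass m_f = stage dry + payload = 8,898.55 + 1,350 = 10,248.55 kg.
v_e = Isp · g₀ = 350 × 9.80665 = 3432.3 m/s.
Δv = v_e · ln(58,760/10,248.55) = 3432.3 × ln(5.733) = 3432.3 × 1.7463 ≈ 5994 m/s.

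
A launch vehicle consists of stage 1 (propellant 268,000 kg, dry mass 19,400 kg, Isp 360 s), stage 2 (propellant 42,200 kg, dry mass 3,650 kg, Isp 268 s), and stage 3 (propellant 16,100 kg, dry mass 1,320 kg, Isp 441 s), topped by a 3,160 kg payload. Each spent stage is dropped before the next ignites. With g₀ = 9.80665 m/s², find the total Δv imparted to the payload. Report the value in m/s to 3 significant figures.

Ignition mass of stage 1 = 268,000+19,400 + 42,200+3,650 + 16,100+1,320 + 3,160 = 353,830 kg.
Stage 1: m₀ = 353,830 kg, m_f = 353,830 − 268,000 = 85,830 kg; Δv = 360×9.80665×ln(4.122) = 3530.4×1.4164 ≈ 5001 m/s.
Stage 2: m₀ = 66,430 kg, m_f = 66,430 − 42,200 = 24,230 kg; Δv = 268×9.80665×ln(2.742) = 2628.2×1.0086 ≈ 2651 m/s.
Stage 3: m₀ = 20,580 kg, m_f = 20,580 − 16,100 = 4,480 kg; Δv = 441×9.80665×ln(4.594) = 4324.7×1.5247 ≈ 6594 m/s.
Total Δv = 5001 + 2651 + 6594 = 14246 m/s.

Δv ≈ 14200 m/s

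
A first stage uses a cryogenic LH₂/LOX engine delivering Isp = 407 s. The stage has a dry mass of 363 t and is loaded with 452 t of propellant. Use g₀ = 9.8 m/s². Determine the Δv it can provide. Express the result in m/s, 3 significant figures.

v_e = Isp · g₀ = 407 × 9.8 = 3988.6 m/s.
m₀ = m_dry + m_prop = 363 + 452 = 815 t.
Using Δv = v_e ln(m₀/m_f): Δv = v_e · ln(m₀/m_f) = 3988.6 × ln(2.245) = 3988.6 × 0.8088 ≈ 3225.9 m/s.

Δv ≈ 3230 m/s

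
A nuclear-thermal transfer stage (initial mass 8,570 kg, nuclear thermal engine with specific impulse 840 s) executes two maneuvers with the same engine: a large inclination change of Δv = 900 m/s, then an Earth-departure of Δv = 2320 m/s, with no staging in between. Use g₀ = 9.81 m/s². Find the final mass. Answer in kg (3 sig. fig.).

v_e = Isp · g₀ = 840 × 9.81 = 8240.4 m/s.
After the first burn: m = 8570 × exp(−900/8240.4) = 8570 × 0.89653 = 7,683.26 kg.
After the second burn: m = 7,683.26 × exp(−2320/8240.4) = 7,683.26 × 0.75462 = 5,797.94 kg.

final mass ≈ 5800 kg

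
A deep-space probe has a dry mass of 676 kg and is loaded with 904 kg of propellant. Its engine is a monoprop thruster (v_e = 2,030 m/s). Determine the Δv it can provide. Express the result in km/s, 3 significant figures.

m₀ = m_dry + m_prop = 676 + 904 = 1,580 kg.
Δv = v_e · ln(m₀/m_f) = 2030.0 × ln(2.337) = 2030.0 × 0.8490 ≈ 1723.4 m/s.

Δv ≈ 1.72 km/s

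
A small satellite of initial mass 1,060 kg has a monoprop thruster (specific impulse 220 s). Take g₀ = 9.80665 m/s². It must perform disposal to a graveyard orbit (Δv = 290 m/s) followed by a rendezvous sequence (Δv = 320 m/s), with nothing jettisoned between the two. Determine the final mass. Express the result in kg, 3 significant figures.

v_e = Isp · g₀ = 220 × 9.80665 = 2157.5 m/s.
After the first burn: m = 1060 × exp(−290/2157.5) = 1060 × 0.87423 = 926.684 kg.
After the second burn: m = 926.684 × exp(−320/2157.5) = 926.684 × 0.86215 = 798.941 kg.

final mass ≈ 799 kg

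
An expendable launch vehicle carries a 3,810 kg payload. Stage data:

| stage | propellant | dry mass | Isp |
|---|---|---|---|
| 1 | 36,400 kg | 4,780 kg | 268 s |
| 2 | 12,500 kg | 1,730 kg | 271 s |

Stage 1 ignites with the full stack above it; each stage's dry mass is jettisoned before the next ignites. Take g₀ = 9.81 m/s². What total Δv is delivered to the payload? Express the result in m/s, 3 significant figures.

Δv ≈ 5650 m/s

Ignition mass of stage 1 = 36,400+4,780 + 12,500+1,730 + 3,810 = 59,220 kg.
Stage 1: m₀ = 59,220 kg, m_f = 59,220 − 36,400 = 22,820 kg; Δv = 268×9.81×ln(2.595) = 2629.1×0.9536 ≈ 2507 m/s.
Stage 2: m₀ = 18,040 kg, m_f = 18,040 − 12,500 = 5,540 kg; Δv = 271×9.81×ln(3.256) = 2658.5×1.1806 ≈ 3139 m/s.
Total Δv = 2507 + 3139 = 5646 m/s.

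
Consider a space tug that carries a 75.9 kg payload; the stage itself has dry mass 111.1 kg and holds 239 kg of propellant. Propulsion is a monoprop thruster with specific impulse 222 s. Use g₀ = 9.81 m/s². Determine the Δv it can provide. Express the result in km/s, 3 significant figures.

v_e = Isp · g₀ = 222 × 9.81 = 2177.8 m/s.
m₀ = payload + dry + propellant = 75.9 + 111.1 + 239 = 426 kg.
m_f = payload + dry = 75.9 + 111.1 = 187 kg.
Rocket equation: Δv = v_e · ln(m₀/m_f) = 2177.8 × ln(2.278) = 2177.8 × 0.8233 ≈ 1793.1 m/s.

Δv ≈ 1.79 km/s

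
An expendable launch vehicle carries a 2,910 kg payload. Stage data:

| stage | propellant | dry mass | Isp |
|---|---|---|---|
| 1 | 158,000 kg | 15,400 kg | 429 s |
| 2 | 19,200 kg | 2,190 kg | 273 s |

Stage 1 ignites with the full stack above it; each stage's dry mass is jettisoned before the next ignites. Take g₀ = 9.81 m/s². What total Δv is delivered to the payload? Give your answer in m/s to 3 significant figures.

Ignition mass of stage 1 = 158,000+15,400 + 19,200+2,190 + 2,910 = 197,700 kg.
Stage 1: m₀ = 197,700 kg, m_f = 197,700 − 158,000 = 39,700 kg; Δv = 429×9.81×ln(4.98) = 4208.5×1.6054 ≈ 6756 m/s.
Stage 2: m₀ = 24,300 kg, m_f = 24,300 − 19,200 = 5,100 kg; Δv = 273×9.81×ln(4.765) = 2678.1×1.5612 ≈ 4181 m/s.
Total Δv = 6756 + 4181 = 10937 m/s.

Δv ≈ 10900 m/s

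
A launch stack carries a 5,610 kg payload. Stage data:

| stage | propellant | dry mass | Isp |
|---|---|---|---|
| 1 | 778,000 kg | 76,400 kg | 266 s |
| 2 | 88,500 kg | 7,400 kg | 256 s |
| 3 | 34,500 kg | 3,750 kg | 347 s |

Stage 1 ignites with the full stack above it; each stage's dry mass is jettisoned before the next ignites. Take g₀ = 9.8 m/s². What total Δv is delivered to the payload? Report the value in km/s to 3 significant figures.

Ignition mass of stage 1 = 778,000+76,400 + 88,500+7,400 + 34,500+3,750 + 5,610 = 994,160 kg.
Stage 1: m₀ = 994,160 kg, m_f = 994,160 − 778,000 = 216,160 kg; Δv = 266×9.8×ln(4.599) = 2606.8×1.5259 ≈ 3978 m/s.
Stage 2: m₀ = 139,760 kg, m_f = 139,760 − 88,500 = 51,260 kg; Δv = 256×9.8×ln(2.726) = 2508.8×1.0030 ≈ 2516 m/s.
Stage 3: m₀ = 43,860 kg, m_f = 43,860 − 34,500 = 9,360 kg; Δv = 347×9.8×ln(4.686) = 3400.6×1.5446 ≈ 5252 m/s.
Total Δv = 3978 + 2516 + 5252 = 11746 m/s.

Δv ≈ 11.7 km/s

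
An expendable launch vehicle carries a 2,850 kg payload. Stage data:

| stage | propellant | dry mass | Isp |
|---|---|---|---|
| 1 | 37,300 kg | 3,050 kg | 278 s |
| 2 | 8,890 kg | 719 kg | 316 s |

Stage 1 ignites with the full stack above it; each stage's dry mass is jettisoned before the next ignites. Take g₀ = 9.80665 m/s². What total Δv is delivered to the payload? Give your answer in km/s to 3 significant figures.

Ignition mass of stage 1 = 37,300+3,050 + 8,890+719 + 2,850 = 52,809 kg.
Stage 1: m₀ = 52,809 kg, m_f = 52,809 − 37,300 = 15,509 kg; Δv = 278×9.80665×ln(3.405) = 2726.2×1.2253 ≈ 3340 m/s.
Stage 2: m₀ = 12,459 kg, m_f = 12,459 − 8,890 = 3,569 kg; Δv = 316×9.80665×ln(3.491) = 3098.9×1.2502 ≈ 3874 m/s.
Total Δv = 3340 + 3874 = 7214 m/s.

Δv ≈ 7.21 km/s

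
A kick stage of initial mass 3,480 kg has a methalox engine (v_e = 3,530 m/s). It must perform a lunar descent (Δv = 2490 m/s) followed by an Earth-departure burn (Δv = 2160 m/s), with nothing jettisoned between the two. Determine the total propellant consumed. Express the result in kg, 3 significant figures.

total propellant consumed ≈ 2550 kg

After the first burn: m = 3480 × exp(−2490/3530.0) = 3480 × 0.49392 = 1,718.84 kg.
After the second burn: m = 1,718.84 × exp(−2160/3530.0) = 1,718.84 × 0.54232 = 932.161 kg.
Total propellant = m₀ − m_final = 3480 − 932.161 = 2,547.839 kg.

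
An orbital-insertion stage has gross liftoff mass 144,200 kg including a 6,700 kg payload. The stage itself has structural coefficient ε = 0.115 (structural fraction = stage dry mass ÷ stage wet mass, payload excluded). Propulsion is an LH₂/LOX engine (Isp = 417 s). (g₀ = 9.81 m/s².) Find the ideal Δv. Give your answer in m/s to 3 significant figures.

Δv ≈ 7600 m/s

Stage wet mass = m₀ − payload = 144,200 − 6,700 = 137,500 kg.
Stage dry mass = ε × stage wet mass = 0.115 × 137,500 = 15,812.5 kg.
Burnout mass m_f = stage dry + payload = 15,812.5 + 6,700 = 22,512.5 kg.
v_e = Isp · g₀ = 417 × 9.81 = 4090.8 m/s.
From the ideal rocket equation, Δv = v_e · ln(144,200/22,512.5) = 4090.8 × ln(6.405) = 4090.8 × 1.8571 ≈ 7597 m/s.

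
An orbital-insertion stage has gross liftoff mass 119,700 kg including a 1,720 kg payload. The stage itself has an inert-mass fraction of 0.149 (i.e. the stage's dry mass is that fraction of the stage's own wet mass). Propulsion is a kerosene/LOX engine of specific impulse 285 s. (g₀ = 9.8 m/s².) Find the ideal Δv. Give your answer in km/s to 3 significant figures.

Δv ≈ 5.10 km/s

Stage wet mass = m₀ − payload = 119,700 − 1,720 = 117,980 kg.
Stage dry mass = ε × stage wet mass = 0.149 × 117,980 = 17,579 kg.
Burnout mass m_f = stage dry + payload = 17,579 + 1,720 = 19,299 kg.
v_e = Isp · g₀ = 285 × 9.8 = 2793.0 m/s.
Δv = v_e · ln(119,700/19,299) = 2793.0 × ln(6.202) = 2793.0 × 1.8249 ≈ 5097 m/s.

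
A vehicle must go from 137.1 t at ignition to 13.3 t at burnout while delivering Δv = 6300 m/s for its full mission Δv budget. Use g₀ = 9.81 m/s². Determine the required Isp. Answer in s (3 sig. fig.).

Isp ≈ 275 s

ln(m₀/m_f) = ln(137100/13300) = ln(10.31) = 2.3329.
From the ideal rocket equation, v_e = Δv / ln(m₀/m_f) = 6300 / 2.3329 = 2700.4 m/s.
Isp = v_e / g₀ = 2700.4 / 9.81 = 275.3 s.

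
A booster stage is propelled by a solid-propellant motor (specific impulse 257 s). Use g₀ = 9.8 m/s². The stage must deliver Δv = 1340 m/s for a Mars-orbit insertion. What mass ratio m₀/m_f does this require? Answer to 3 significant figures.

v_e = Isp · g₀ = 257 × 9.8 = 2518.6 m/s.
Using Δv = v_e ln(m₀/m_f): m₀/m_f = exp(Δv / v_e) = exp(1340 / 2518.6) = exp(0.5320) = 1.7024.

mass ratio ≈ 1.70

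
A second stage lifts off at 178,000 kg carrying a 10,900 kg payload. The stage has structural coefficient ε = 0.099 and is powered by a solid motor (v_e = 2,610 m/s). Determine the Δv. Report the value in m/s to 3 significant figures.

Δv ≈ 4880 m/s

Stage wet mass = m₀ − payload = 178,000 − 10,900 = 167,100 kg.
Stage dry mass = ε × stage wet mass = 0.099 × 167,100 = 16,542.9 kg.
Burnout mass m_f = stage dry + payload = 16,542.9 + 10,900 = 27,442.9 kg.
Δv = v_e · ln(178,000/27,442.9) = 2610.0 × ln(6.486) = 2610.0 × 1.8697 ≈ 4880 m/s.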